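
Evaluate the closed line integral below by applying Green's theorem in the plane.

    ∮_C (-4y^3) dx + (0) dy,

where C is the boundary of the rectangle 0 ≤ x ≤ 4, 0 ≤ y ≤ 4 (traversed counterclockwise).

Green's theorem converts the closed line integral into a double integral over the enclosed region D:

    ∮_C P dx + Q dy = ∬_D (∂Q/∂x - ∂P/∂y) dA.

Here P = -4y^3, Q = 0, so

    ∂Q/∂x = 0,    ∂P/∂y = -12y^2,
    ∂Q/∂x - ∂P/∂y = 12y^2.

D is the region 0 ≤ x ≤ 4, 0 ≤ y ≤ 4. Evaluating the double integral:

    ∬_D (12y^2) dA = ∫_0^{4} ∫_0^{4} (12y^2) dy dx.

Inner (y from 0 to 4): 256.
Outer (x from 0 to 4): 1024.

Therefore ∮_C P dx + Q dy = 1024.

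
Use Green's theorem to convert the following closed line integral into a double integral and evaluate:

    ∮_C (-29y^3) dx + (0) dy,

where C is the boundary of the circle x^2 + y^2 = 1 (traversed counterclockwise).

Green's theorem converts the closed line integral into a double integral over the enclosed region D:

    ∮_C P dx + Q dy = ∬_D (∂Q/∂x - ∂P/∂y) dA.

Here P = -29y^3, Q = 0, so

    ∂Q/∂x = 0,    ∂P/∂y = -87y^2,
    ∂Q/∂x - ∂P/∂y = 87y^2.

D is the region x^2 + y^2 ≤ 1. Evaluating the double integral:

In polar coordinates (x = r cos θ, y = r sin θ, dA = r dr dθ) the integrand becomes 87r^2sin(θ)^2, so

    ∬_D (87y^2) dA = ∫_0^{2π} ∫_0^{1} (87r^2sin(θ)^2) · r dr dθ.

Inner (r from 0 to 1): 87sin(θ)^2/4.
Outer (θ from 0 to 2π): 87π/4.

Therefore ∮_C P dx + Q dy = 87π/4.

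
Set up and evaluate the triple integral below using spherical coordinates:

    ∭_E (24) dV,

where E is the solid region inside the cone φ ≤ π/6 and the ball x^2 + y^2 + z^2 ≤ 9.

In spherical coordinates, x = ρ sin(φ) cos(θ), y = ρ sin(φ) sin(θ), z = ρ cos(φ), and dV = ρ^2 sin(φ) dρ dφ dθ.

The integrand becomes 24, so

    ∭_E (24) dV = ∫_{0}^{2π} ∫_{0}^{π/6} ∫_{0}^{3} (24) · ρ^2 sin(φ) dρ dφ dθ.

Inner (ρ): 216sin(φ).
Middle (φ): 216 - 108sqrt(3).
Outer (θ): 216π (2 - sqrt(3)).

Therefore the triple integral equals 216π (2 - sqrt(3)).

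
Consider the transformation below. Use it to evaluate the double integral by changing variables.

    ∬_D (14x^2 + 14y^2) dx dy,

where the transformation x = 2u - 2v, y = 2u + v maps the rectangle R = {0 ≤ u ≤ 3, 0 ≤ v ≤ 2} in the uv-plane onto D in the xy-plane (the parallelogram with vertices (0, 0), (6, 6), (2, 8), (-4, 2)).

Compute the Jacobian determinant of (x, y) with respect to (u, v):

    ∂(x,y)/∂(u,v) = | 2  -2 | = (2)(1) - (-2)(2) = 6.
                   | 2  1 |

Its absolute value is |J| = 6 (the area scaling factor).

Substituting x = 2u - 2v, y = 2u + v into the integrand,

    14x^2 + 14y^2 → 112u^2 - 56u v + 70v^2,

so the integral becomes

    ∬_R (112u^2 - 56u v + 70v^2) · |J| du dv = ∫_0^3 ∫_0^2 (672u^2 - 336u v + 420v^2) dv du.

Inner (v): 1344u^2 - 672u + 1120.
Outer (u): 12432.

Therefore ∬_D (14x^2 + 14y^2) dx dy = 12432.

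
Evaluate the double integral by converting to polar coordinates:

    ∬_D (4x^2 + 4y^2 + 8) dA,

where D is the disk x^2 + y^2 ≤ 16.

The region D is 0 ≤ r ≤ 4, 0 ≤ θ ≤ 2π in polar coordinates, where x = r cos(θ), y = r sin(θ), and dA = r dr dθ.

Under the substitution, the integrand becomes 4r^2 + 8, so

    ∬_D (4x^2 + 4y^2 + 8) dA = ∫_{0}^{2π} ∫_{0}^{4} (4r^2 + 8) · r dr dθ.

Inner integral (in r): ∫_{0}^{4} (4r^2 + 8) · r dr = 320.

Outer integral (in θ): ∫_{0}^{2π} (320) dθ = 640π.

Therefore ∬_D (4x^2 + 4y^2 + 8) dA = 640π.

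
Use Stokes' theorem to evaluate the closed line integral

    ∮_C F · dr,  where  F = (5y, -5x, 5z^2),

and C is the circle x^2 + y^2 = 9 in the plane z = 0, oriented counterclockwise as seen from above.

Let S be the flat disk x^2 + y^2 ≤ 9 in the plane z = 0, with upward unit normal n̂ = ẑ. By Stokes' theorem,

    ∮_C F · dr = ∬_S (∇ × F) · n̂ dS = ∬_D (curl F)_z dA,

where D is the disk x^2 + y^2 ≤ 9.

Compute the curl of F = (5y, -5x, 5z^2):
    (∇ × F)_x = ∂F_z/∂y - ∂F_y/∂z = 0,
    (∇ × F)_y = ∂F_x/∂z - ∂F_z/∂x = 0,
    (∇ × F)_z = ∂F_y/∂x - ∂F_x/∂y = -10.

On z = 0, (curl F)_z = -10.

Convert to polar (x = r cos θ, y = r sin θ, dA = r dr dθ); the integrand becomes -10, so

    ∬_D (curl F)_z dA = ∫_0^{2π} ∫_0^{3} (-10) · r dr dθ.

Inner (r from 0 to 3): -45.
Outer (θ from 0 to 2π): -90π.

Therefore ∮_C F · dr = -90π.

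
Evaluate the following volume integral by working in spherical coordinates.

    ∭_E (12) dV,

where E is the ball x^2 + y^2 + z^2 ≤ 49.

In spherical coordinates, x = ρ sin(φ) cos(θ), y = ρ sin(φ) sin(θ), z = ρ cos(φ), and dV = ρ^2 sin(φ) dρ dφ dθ.

The integrand becomes 12, so

    ∭_E (12) dV = ∫_{0}^{2π} ∫_{0}^{π} ∫_{0}^{7} (12) · ρ^2 sin(φ) dρ dφ dθ.

Inner (ρ): 1372sin(φ).
Middle (φ): 2744.
Outer (θ): 5488π.

Therefore the triple integral equals 5488π.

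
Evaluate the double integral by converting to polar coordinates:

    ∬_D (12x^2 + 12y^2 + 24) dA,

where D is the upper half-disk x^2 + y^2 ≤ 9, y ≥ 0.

The region D is 0 ≤ r ≤ 3, 0 ≤ θ ≤ π in polar coordinates, where x = r cos(θ), y = r sin(θ), and dA = r dr dθ.

Under the substitution, the integrand becomes 12r^2 + 24, so

    ∬_D (12x^2 + 12y^2 + 24) dA = ∫_{0}^{π} ∫_{0}^{3} (12r^2 + 24) · r dr dθ.

Inner integral (in r): ∫_{0}^{3} (12r^2 + 24) · r dr = 351.

Outer integral (in θ): ∫_{0}^{π} (351) dθ = 351π.

Therefore ∬_D (12x^2 + 12y^2 + 24) dA = 351π.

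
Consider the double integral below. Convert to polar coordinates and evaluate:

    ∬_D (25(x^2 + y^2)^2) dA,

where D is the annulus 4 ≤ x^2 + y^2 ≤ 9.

The region D is 2 ≤ r ≤ 3, 0 ≤ θ ≤ 2π in polar coordinates, where x = r cos(θ), y = r sin(θ), and dA = r dr dθ.

Under the substitution, the integrand becomes 25r^4, so

    ∬_D (25(x^2 + y^2)^2) dA = ∫_{0}^{2π} ∫_{2}^{3} (25r^4) · r dr dθ.

Inner integral (in r): ∫_{2}^{3} (25r^4) · r dr = 16625/6.

Outer integral (in θ): ∫_{0}^{2π} (16625/6) dθ = 16625π/3.

Therefore ∬_D (25(x^2 + y^2)^2) dA = 16625π/3.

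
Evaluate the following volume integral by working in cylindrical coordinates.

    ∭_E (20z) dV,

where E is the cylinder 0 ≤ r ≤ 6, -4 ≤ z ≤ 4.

In cylindrical coordinates, x = r cos(θ), y = r sin(θ), z = z, and dV = r dr dθ dz.

The integrand becomes 20z, so

    ∭_E (20z) dV = ∫_{0}^{2π} ∫_{0}^{6} ∫_{-4}^{4} (20z) · r dz dr dθ.

Inner (z): 0.
Middle (r from 0 to 6): 0.
Outer (θ): 0.

Therefore the triple integral equals 0.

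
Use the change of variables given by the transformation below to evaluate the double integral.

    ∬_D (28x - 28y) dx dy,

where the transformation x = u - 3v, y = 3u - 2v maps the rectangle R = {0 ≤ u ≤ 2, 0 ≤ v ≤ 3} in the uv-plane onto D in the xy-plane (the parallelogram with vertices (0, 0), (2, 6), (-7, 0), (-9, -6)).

Compute the Jacobian determinant of (x, y) with respect to (u, v):

    ∂(x,y)/∂(u,v) = | 1  -3 | = (1)(-2) - (-3)(3) = 7.
                   | 3  -2 |

Its absolute value is |J| = 7 (the area scaling factor).

Substituting x = u - 3v, y = 3u - 2v into the integrand,

    28x - 28y → -56u - 28v,

so the integral becomes

    ∬_R (-56u - 28v) · |J| du dv = ∫_0^2 ∫_0^3 (-392u - 196v) dv du.

Inner (v): -1176u - 882.
Outer (u): -4116.

Therefore ∬_D (28x - 28y) dx dy = -4116.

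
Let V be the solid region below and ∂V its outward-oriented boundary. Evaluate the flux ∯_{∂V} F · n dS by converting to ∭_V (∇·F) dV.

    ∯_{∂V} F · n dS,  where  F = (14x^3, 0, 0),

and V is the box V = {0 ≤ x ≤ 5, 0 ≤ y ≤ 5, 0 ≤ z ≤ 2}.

By the divergence theorem,

    ∯_{∂V} F · n dS = ∭_V (∇ · F) dV.

Compute the divergence:
    ∇ · F = ∂F_x/∂x + ∂F_y/∂y + ∂F_z/∂z = 42x^2 + 0 + 0 = 42x^2.

V is a rectangular box, so dV = dx dy dz with 0 ≤ x ≤ 5, 0 ≤ y ≤ 5, 0 ≤ z ≤ 2.

Integrate (42x^2) over V as an iterated integral:

    ∭_V (∇·F) dV = ∫_0^{5} ∫_0^{5} ∫_0^{2} (42x^2) dz dy dx.

Inner (z from 0 to 2): 84x^2.
Middle (y from 0 to 5): 420x^2.
Outer (x from 0 to 5): 17500.

Therefore ∯_{∂V} F · n dS = 17500.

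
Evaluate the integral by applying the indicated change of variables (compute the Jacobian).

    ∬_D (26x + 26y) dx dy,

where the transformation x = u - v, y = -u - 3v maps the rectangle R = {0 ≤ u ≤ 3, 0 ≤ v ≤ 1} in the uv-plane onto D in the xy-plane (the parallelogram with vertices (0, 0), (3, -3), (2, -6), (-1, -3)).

Compute the Jacobian determinant of (x, y) with respect to (u, v):

    ∂(x,y)/∂(u,v) = | 1  -1 | = (1)(-3) - (-1)(-1) = -4.
                   | -1  -3 |

Its absolute value is |J| = 4 (the area scaling factor).

Substituting x = u - v, y = -u - 3v into the integrand,

    26x + 26y → -104v,

so the integral becomes

    ∬_R (-104v) · |J| du dv = ∫_0^3 ∫_0^1 (-416v) dv du.

Inner (v): -208.
Outer (u): -624.

Therefore ∬_D (26x + 26y) dx dy = -624.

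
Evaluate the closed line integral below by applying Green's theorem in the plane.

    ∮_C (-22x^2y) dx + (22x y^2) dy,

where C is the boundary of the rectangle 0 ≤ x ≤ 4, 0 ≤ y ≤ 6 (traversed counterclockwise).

Green's theorem converts the closed line integral into a double integral over the enclosed region D:

    ∮_C P dx + Q dy = ∬_D (∂Q/∂x - ∂P/∂y) dA.

Here P = -22x^2y, Q = 22x y^2, so

    ∂Q/∂x = 22y^2,    ∂P/∂y = -22x^2,
    ∂Q/∂x - ∂P/∂y = 22x^2 + 22y^2.

D is the region 0 ≤ x ≤ 4, 0 ≤ y ≤ 6. Evaluating the double integral:

    ∬_D (22x^2 + 22y^2) dA = ∫_0^{4} ∫_0^{6} (22x^2 + 22y^2) dy dx.

Inner (y from 0 to 6): 132x^2 + 1584.
Outer (x from 0 to 4): 9152.

Therefore ∮_C P dx + Q dy = 9152.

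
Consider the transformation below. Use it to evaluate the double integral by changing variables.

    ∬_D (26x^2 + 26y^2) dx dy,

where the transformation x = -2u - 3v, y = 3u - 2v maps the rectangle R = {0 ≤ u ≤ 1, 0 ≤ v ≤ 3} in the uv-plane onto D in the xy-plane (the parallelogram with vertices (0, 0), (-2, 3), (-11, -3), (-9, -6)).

Compute the Jacobian determinant of (x, y) with respect to (u, v):

    ∂(x,y)/∂(u,v) = | -2  -3 | = (-2)(-2) - (-3)(3) = 13.
                   | 3  -2 |

Its absolute value is |J| = 13 (the area scaling factor).

Substituting x = -2u - 3v, y = 3u - 2v into the integrand,

    26x^2 + 26y^2 → 338u^2 + 338v^2,

so the integral becomes

    ∬_R (338u^2 + 338v^2) · |J| du dv = ∫_0^1 ∫_0^3 (4394u^2 + 4394v^2) dv du.

Inner (v): 13182u^2 + 39546.
Outer (u): 43940.

Therefore ∬_D (26x^2 + 26y^2) dx dy = 43940.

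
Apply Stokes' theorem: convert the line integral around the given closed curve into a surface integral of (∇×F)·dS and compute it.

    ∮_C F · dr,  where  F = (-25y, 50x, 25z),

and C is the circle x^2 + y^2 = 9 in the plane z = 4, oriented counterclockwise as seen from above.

Let S be the flat disk x^2 + y^2 ≤ 9 in the plane z = 4, with upward unit normal n̂ = ẑ. By Stokes' theorem,

    ∮_C F · dr = ∬_S (∇ × F) · n̂ dS = ∬_D (curl F)_z dA,

where D is the disk x^2 + y^2 ≤ 9.

Compute the curl of F = (-25y, 50x, 25z):
    (∇ × F)_x = ∂F_z/∂y - ∂F_y/∂z = 0,
    (∇ × F)_y = ∂F_x/∂z - ∂F_z/∂x = 0,
    (∇ × F)_z = ∂F_y/∂x - ∂F_x/∂y = 75.

On z = 4, (curl F)_z = 75.

Convert to polar (x = r cos θ, y = r sin θ, dA = r dr dθ); the integrand becomes 75, so

    ∬_D (curl F)_z dA = ∫_0^{2π} ∫_0^{3} (75) · r dr dθ.

Inner (r from 0 to 3): 675/2.
Outer (θ from 0 to 2π): 675π.

Therefore ∮_C F · dr = 675π.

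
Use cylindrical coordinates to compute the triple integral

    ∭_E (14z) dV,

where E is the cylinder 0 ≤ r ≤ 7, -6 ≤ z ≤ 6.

In cylindrical coordinates, x = r cos(θ), y = r sin(θ), z = z, and dV = r dr dθ dz.

The integrand becomes 14z, so

    ∭_E (14z) dV = ∫_{0}^{2π} ∫_{0}^{7} ∫_{-6}^{6} (14z) · r dz dr dθ.

Inner (z): 0.
Middle (r from 0 to 7): 0.
Outer (θ): 0.

Therefore the triple integral equals 0.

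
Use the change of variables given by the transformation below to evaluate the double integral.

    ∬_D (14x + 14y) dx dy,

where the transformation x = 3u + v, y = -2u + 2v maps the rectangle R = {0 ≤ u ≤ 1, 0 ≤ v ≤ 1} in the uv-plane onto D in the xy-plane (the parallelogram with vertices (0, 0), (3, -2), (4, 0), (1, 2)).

Compute the Jacobian determinant of (x, y) with respect to (u, v):

    ∂(x,y)/∂(u,v) = | 3  1 | = (3)(2) - (1)(-2) = 8.
                   | -2  2 |

Its absolute value is |J| = 8 (the area scaling factor).

Substituting x = 3u + v, y = -2u + 2v into the integrand,

    14x + 14y → 14u + 42v,

so the integral becomes

    ∬_R (14u + 42v) · |J| du dv = ∫_0^1 ∫_0^1 (112u + 336v) dv du.

Inner (v): 112u + 168.
Outer (u): 224.

Therefore ∬_D (14x + 14y) dx dy = 224.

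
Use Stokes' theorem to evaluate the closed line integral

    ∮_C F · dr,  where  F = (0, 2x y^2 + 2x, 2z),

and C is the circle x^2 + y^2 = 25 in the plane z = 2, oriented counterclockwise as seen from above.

Let S be the flat disk x^2 + y^2 ≤ 25 in the plane z = 2, with upward unit normal n̂ = ẑ. By Stokes' theorem,

    ∮_C F · dr = ∬_S (∇ × F) · n̂ dS = ∬_D (curl F)_z dA,

where D is the disk x^2 + y^2 ≤ 25.

Compute the curl of F = (0, 2x y^2 + 2x, 2z):
    (∇ × F)_x = ∂F_z/∂y - ∂F_y/∂z = 0,
    (∇ × F)_y = ∂F_x/∂z - ∂F_z/∂x = 0,
    (∇ × F)_z = ∂F_y/∂x - ∂F_x/∂y = 2y^2 + 2.

On z = 2, (curl F)_z = 2y^2 + 2.

Convert to polar (x = r cos θ, y = r sin θ, dA = r dr dθ); the integrand becomes 2r^2sin(θ)^2 + 2, so

    ∬_D (curl F)_z dA = ∫_0^{2π} ∫_0^{5} (2r^2sin(θ)^2 + 2) · r dr dθ.

Inner (r from 0 to 5): 625sin(θ)^2/2 + 25.
Outer (θ from 0 to 2π): 725π/2.

Therefore ∮_C F · dr = 725π/2.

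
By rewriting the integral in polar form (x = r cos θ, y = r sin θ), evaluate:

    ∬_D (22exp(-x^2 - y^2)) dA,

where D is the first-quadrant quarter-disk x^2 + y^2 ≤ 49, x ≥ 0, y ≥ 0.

The region D is 0 ≤ r ≤ 7, 0 ≤ θ ≤ π/2 in polar coordinates, where x = r cos(θ), y = r sin(θ), and dA = r dr dθ.

Under the substitution, the integrand becomes 22exp(-r^2), so

    ∬_D (22exp(-x^2 - y^2)) dA = ∫_{0}^{π/2} ∫_{0}^{7} (22exp(-r^2)) · r dr dθ.

Inner integral (in r): ∫_{0}^{7} (22exp(-r^2)) · r dr = 11 - 11exp(-49).

Outer integral (in θ): ∫_{0}^{π/2} (11 - 11exp(-49)) dθ = -11π (1 - exp(49))exp(-49)/2.

Therefore ∬_D (22exp(-x^2 - y^2)) dA = -11π (1 - exp(49))exp(-49)/2.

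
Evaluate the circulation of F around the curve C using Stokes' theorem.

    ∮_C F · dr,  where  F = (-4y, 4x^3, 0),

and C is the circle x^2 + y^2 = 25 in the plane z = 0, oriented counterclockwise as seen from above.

Let S be the flat disk x^2 + y^2 ≤ 25 in the plane z = 0, with upward unit normal n̂ = ẑ. By Stokes' theorem,

    ∮_C F · dr = ∬_S (∇ × F) · n̂ dS = ∬_D (curl F)_z dA,

where D is the disk x^2 + y^2 ≤ 25.

Compute the curl of F = (-4y, 4x^3, 0):
    (∇ × F)_x = ∂F_z/∂y - ∂F_y/∂z = 0,
    (∇ × F)_y = ∂F_x/∂z - ∂F_z/∂x = 0,
    (∇ × F)_z = ∂F_y/∂x - ∂F_x/∂y = 12x^2 + 4.

On z = 0, (curl F)_z = 12x^2 + 4.

Convert to polar (x = r cos θ, y = r sin θ, dA = r dr dθ); the integrand becomes 12r^2cos(θ)^2 + 4, so

    ∬_D (curl F)_z dA = ∫_0^{2π} ∫_0^{5} (12r^2cos(θ)^2 + 4) · r dr dθ.

Inner (r from 0 to 5): 1875cos(θ)^2 + 50.
Outer (θ from 0 to 2π): 1975π.

Therefore ∮_C F · dr = 1975π.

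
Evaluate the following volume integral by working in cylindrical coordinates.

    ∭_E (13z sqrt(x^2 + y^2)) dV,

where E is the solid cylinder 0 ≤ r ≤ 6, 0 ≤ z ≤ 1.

In cylindrical coordinates, x = r cos(θ), y = r sin(θ), z = z, and dV = r dr dθ dz.

The integrand becomes 13r z, so

    ∭_E (13z sqrt(x^2 + y^2)) dV = ∫_{0}^{2π} ∫_{0}^{6} ∫_{0}^{1} (13r z) · r dz dr dθ.

Inner (z): 13r^2/2.
Middle (r from 0 to 6): 468.
Outer (θ): 936π.

Therefore the triple integral equals 936π.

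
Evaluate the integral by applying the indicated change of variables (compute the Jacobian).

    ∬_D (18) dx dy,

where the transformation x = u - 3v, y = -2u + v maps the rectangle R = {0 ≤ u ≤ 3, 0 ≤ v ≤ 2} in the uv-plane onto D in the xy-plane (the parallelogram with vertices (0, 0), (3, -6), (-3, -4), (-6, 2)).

Compute the Jacobian determinant of (x, y) with respect to (u, v):

    ∂(x,y)/∂(u,v) = | 1  -3 | = (1)(1) - (-3)(-2) = -5.
                   | -2  1 |

Its absolute value is |J| = 5 (the area scaling factor).

Substituting x = u - 3v, y = -2u + v into the integrand,

    18 → 18,

so the integral becomes

    ∬_R (18) · |J| du dv = ∫_0^3 ∫_0^2 (90) dv du.

Inner (v): 180.
Outer (u): 540.

Therefore ∬_D (18) dx dy = 540.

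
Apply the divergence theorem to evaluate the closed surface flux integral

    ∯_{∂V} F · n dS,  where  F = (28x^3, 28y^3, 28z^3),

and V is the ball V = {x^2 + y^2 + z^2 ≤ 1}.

By the divergence theorem,

    ∯_{∂V} F · n dS = ∭_V (∇ · F) dV.

Compute the divergence:
    ∇ · F = ∂F_x/∂x + ∂F_y/∂y + ∂F_z/∂z = 84x^2 + 84y^2 + 84z^2.

In spherical coordinates, x = ρ sin(φ) cos(θ), y = ρ sin(φ) sin(θ), z = ρ cos(φ), dV = ρ^2 sin(φ) dρ dφ dθ, with 0 ≤ ρ ≤ 1, 0 ≤ φ ≤ π, 0 ≤ θ ≤ 2π.

The integrand, after substitution and multiplying by the volume element, becomes (84ρ^2) · ρ^2 sin(φ), so

    ∭_V (∇·F) dV = ∫_0^{2π} ∫_0^{π} ∫_0^{1} (84ρ^2) · ρ^2 sin(φ) dρ dφ dθ.

Inner (ρ from 0 to 1): 84sin(φ)/5.
Middle (φ from 0 to π): 168/5.
Outer (θ from 0 to 2π): 336π/5.

Therefore ∯_{∂V} F · n dS = 336π/5.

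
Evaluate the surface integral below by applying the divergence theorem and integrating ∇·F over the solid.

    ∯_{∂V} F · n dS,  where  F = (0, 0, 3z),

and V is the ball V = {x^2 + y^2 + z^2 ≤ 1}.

By the divergence theorem,

    ∯_{∂V} F · n dS = ∭_V (∇ · F) dV.

Compute the divergence:
    ∇ · F = ∂F_x/∂x + ∂F_y/∂y + ∂F_z/∂z = 0 + 0 + 3 = 3.

In spherical coordinates, x = ρ sin(φ) cos(θ), y = ρ sin(φ) sin(θ), z = ρ cos(φ), dV = ρ^2 sin(φ) dρ dφ dθ, with 0 ≤ ρ ≤ 1, 0 ≤ φ ≤ π, 0 ≤ θ ≤ 2π.

The integrand, after substitution and multiplying by the volume element, becomes (3) · ρ^2 sin(φ), so

    ∭_V (∇·F) dV = ∫_0^{2π} ∫_0^{π} ∫_0^{1} (3) · ρ^2 sin(φ) dρ dφ dθ.

Inner (ρ from 0 to 1): sin(φ).
Middle (φ from 0 to π): 2.
Outer (θ from 0 to 2π): 4π.

Therefore ∯_{∂V} F · n dS = 4π.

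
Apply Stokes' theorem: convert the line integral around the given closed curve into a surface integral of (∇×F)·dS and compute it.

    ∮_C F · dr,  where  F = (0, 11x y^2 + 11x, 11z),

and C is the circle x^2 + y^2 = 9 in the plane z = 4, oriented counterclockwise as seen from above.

Let S be the flat disk x^2 + y^2 ≤ 9 in the plane z = 4, with upward unit normal n̂ = ẑ. By Stokes' theorem,

    ∮_C F · dr = ∬_S (∇ × F) · n̂ dS = ∬_D (curl F)_z dA,

where D is the disk x^2 + y^2 ≤ 9.

Compute the curl of F = (0, 11x y^2 + 11x, 11z):
    (∇ × F)_x = ∂F_z/∂y - ∂F_y/∂z = 0,
    (∇ × F)_y = ∂F_x/∂z - ∂F_z/∂x = 0,
    (∇ × F)_z = ∂F_y/∂x - ∂F_x/∂y = 11y^2 + 11.

On z = 4, (curl F)_z = 11y^2 + 11.

Convert to polar (x = r cos θ, y = r sin θ, dA = r dr dθ); the integrand becomes 11r^2sin(θ)^2 + 11, so

    ∬_D (curl F)_z dA = ∫_0^{2π} ∫_0^{3} (11r^2sin(θ)^2 + 11) · r dr dθ.

Inner (r from 0 to 3): 891sin(θ)^2/4 + 99/2.
Outer (θ from 0 to 2π): 1287π/4.

Therefore ∮_C F · dr = 1287π/4.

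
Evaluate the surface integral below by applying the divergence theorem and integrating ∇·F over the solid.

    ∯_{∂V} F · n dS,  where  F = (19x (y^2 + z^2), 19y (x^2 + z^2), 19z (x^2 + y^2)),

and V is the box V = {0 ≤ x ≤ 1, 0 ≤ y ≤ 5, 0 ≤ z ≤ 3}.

By the divergence theorem,

    ∯_{∂V} F · n dS = ∭_V (∇ · F) dV.

Compute the divergence:
    ∇ · F = ∂F_x/∂x + ∂F_y/∂y + ∂F_z/∂z = 19y^2 + 19z^2 + 19x^2 + 19z^2 + 19x^2 + 19y^2 = 38x^2 + 38y^2 + 38z^2.

V is a rectangular box, so dV = dx dy dz with 0 ≤ x ≤ 1, 0 ≤ y ≤ 5, 0 ≤ z ≤ 3.

Integrate (38x^2 + 38y^2 + 38z^2) over V as an iterated integral:

    ∭_V (∇·F) dV = ∫_0^{1} ∫_0^{5} ∫_0^{3} (38x^2 + 38y^2 + 38z^2) dz dy dx.

Inner (z from 0 to 3): 114x^2 + 114y^2 + 342.
Middle (y from 0 to 5): 570x^2 + 6460.
Outer (x from 0 to 1): 6650.

Therefore ∯_{∂V} F · n dS = 6650.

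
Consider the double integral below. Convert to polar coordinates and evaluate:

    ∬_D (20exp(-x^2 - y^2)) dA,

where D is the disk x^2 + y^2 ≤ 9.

The region D is 0 ≤ r ≤ 3, 0 ≤ θ ≤ 2π in polar coordinates, where x = r cos(θ), y = r sin(θ), and dA = r dr dθ.

Under the substitution, the integrand becomes 20exp(-r^2), so

    ∬_D (20exp(-x^2 - y^2)) dA = ∫_{0}^{2π} ∫_{0}^{3} (20exp(-r^2)) · r dr dθ.

Inner integral (in r): ∫_{0}^{3} (20exp(-r^2)) · r dr = 10 - 10exp(-9).

Outer integral (in θ): ∫_{0}^{2π} (10 - 10exp(-9)) dθ = -20π exp(-9) + 20π.

Therefore ∬_D (20exp(-x^2 - y^2)) dA = -20π exp(-9) + 20π.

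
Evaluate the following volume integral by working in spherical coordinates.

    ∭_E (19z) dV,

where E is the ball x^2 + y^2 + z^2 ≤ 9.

In spherical coordinates, x = ρ sin(φ) cos(θ), y = ρ sin(φ) sin(θ), z = ρ cos(φ), and dV = ρ^2 sin(φ) dρ dφ dθ.

The integrand becomes 19ρ cos(φ), so

    ∭_E (19z) dV = ∫_{0}^{2π} ∫_{0}^{π} ∫_{0}^{3} (19ρ cos(φ)) · ρ^2 sin(φ) dρ dφ dθ.

Inner (ρ): 1539sin(2φ)/8.
Middle (φ): 0.
Outer (θ): 0.

Therefore the triple integral equals 0.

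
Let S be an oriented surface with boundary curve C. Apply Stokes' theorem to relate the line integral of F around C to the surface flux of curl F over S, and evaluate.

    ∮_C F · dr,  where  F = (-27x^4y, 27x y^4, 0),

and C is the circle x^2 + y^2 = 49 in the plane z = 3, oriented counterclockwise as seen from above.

Let S be the flat disk x^2 + y^2 ≤ 49 in the plane z = 3, with upward unit normal n̂ = ẑ. By Stokes' theorem,

    ∮_C F · dr = ∬_S (∇ × F) · n̂ dS = ∬_D (curl F)_z dA,

where D is the disk x^2 + y^2 ≤ 49.

Compute the curl of F = (-27x^4y, 27x y^4, 0):
    (∇ × F)_x = ∂F_z/∂y - ∂F_y/∂z = 0,
    (∇ × F)_y = ∂F_x/∂z - ∂F_z/∂x = 0,
    (∇ × F)_z = ∂F_y/∂x - ∂F_x/∂y = 27x^4 + 27y^4.

On z = 3, (curl F)_z = 27x^4 + 27y^4.

Convert to polar (x = r cos θ, y = r sin θ, dA = r dr dθ); the integrand becomes 27r^4(sin(θ)^4 + cos(θ)^4), so

    ∬_D (curl F)_z dA = ∫_0^{2π} ∫_0^{7} (27r^4(sin(θ)^4 + cos(θ)^4)) · r dr dθ.

Inner (r from 0 to 7): 1058841sin(θ)^4/2 + 1058841cos(θ)^4/2.
Outer (θ from 0 to 2π): 3176523π/4.

Therefore ∮_C F · dr = 3176523π/4.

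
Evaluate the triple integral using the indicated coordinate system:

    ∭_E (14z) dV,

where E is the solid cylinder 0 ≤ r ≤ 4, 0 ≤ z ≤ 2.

In cylindrical coordinates, x = r cos(θ), y = r sin(θ), z = z, and dV = r dr dθ dz.

The integrand becomes 14z, so

    ∭_E (14z) dV = ∫_{0}^{2π} ∫_{0}^{4} ∫_{0}^{2} (14z) · r dz dr dθ.

Inner (z): 28r.
Middle (r from 0 to 4): 224.
Outer (θ): 448π.

Therefore the triple integral equals 448π.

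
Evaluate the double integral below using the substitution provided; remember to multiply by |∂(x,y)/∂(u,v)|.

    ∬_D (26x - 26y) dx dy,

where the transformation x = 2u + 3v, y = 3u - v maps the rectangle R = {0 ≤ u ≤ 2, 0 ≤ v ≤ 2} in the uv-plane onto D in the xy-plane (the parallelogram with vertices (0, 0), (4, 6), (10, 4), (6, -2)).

Compute the Jacobian determinant of (x, y) with respect to (u, v):

    ∂(x,y)/∂(u,v) = | 2  3 | = (2)(-1) - (3)(3) = -11.
                   | 3  -1 |

Its absolute value is |J| = 11 (the area scaling factor).

Substituting x = 2u + 3v, y = 3u - v into the integrand,

    26x - 26y → -26u + 104v,

so the integral becomes

    ∬_R (-26u + 104v) · |J| du dv = ∫_0^2 ∫_0^2 (-286u + 1144v) dv du.

Inner (v): 2288 - 572u.
Outer (u): 3432.

Therefore ∬_D (26x - 26y) dx dy = 3432.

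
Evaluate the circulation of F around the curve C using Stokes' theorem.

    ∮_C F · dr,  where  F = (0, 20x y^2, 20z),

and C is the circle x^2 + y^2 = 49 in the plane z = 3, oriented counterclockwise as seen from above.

Let S be the flat disk x^2 + y^2 ≤ 49 in the plane z = 3, with upward unit normal n̂ = ẑ. By Stokes' theorem,

    ∮_C F · dr = ∬_S (∇ × F) · n̂ dS = ∬_D (curl F)_z dA,

where D is the disk x^2 + y^2 ≤ 49.

Compute the curl of F = (0, 20x y^2, 20z):
    (∇ × F)_x = ∂F_z/∂y - ∂F_y/∂z = 0,
    (∇ × F)_y = ∂F_x/∂z - ∂F_z/∂x = 0,
    (∇ × F)_z = ∂F_y/∂x - ∂F_x/∂y = 20y^2.

On z = 3, (curl F)_z = 20y^2.

Convert to polar (x = r cos θ, y = r sin θ, dA = r dr dθ); the integrand becomes 20r^2sin(θ)^2, so

    ∬_D (curl F)_z dA = ∫_0^{2π} ∫_0^{7} (20r^2sin(θ)^2) · r dr dθ.

Inner (r from 0 to 7): 12005sin(θ)^2.
Outer (θ from 0 to 2π): 12005π.

Therefore ∮_C F · dr = 12005π.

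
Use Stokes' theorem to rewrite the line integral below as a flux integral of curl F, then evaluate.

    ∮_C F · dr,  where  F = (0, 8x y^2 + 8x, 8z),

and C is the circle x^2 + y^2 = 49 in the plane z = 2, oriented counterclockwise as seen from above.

Let S be the flat disk x^2 + y^2 ≤ 49 in the plane z = 2, with upward unit normal n̂ = ẑ. By Stokes' theorem,

    ∮_C F · dr = ∬_S (∇ × F) · n̂ dS = ∬_D (curl F)_z dA,

where D is the disk x^2 + y^2 ≤ 49.

Compute the curl of F = (0, 8x y^2 + 8x, 8z):
    (∇ × F)_x = ∂F_z/∂y - ∂F_y/∂z = 0,
    (∇ × F)_y = ∂F_x/∂z - ∂F_z/∂x = 0,
    (∇ × F)_z = ∂F_y/∂x - ∂F_x/∂y = 8y^2 + 8.

On z = 2, (curl F)_z = 8y^2 + 8.

Convert to polar (x = r cos θ, y = r sin θ, dA = r dr dθ); the integrand becomes 8r^2sin(θ)^2 + 8, so

    ∬_D (curl F)_z dA = ∫_0^{2π} ∫_0^{7} (8r^2sin(θ)^2 + 8) · r dr dθ.

Inner (r from 0 to 7): 4802sin(θ)^2 + 196.
Outer (θ from 0 to 2π): 5194π.

Therefore ∮_C F · dr = 5194π.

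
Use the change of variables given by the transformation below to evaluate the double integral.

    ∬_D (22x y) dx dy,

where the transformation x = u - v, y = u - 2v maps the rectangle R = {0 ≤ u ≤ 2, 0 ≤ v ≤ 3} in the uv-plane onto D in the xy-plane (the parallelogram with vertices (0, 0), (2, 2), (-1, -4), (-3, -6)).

Compute the Jacobian determinant of (x, y) with respect to (u, v):

    ∂(x,y)/∂(u,v) = | 1  -1 | = (1)(-2) - (-1)(1) = -1.
                   | 1  -2 |

Its absolute value is |J| = 1 (the area scaling factor).

Substituting x = u - v, y = u - 2v into the integrand,

    22x y → 22u^2 - 66u v + 44v^2,

so the integral becomes

    ∬_R (22u^2 - 66u v + 44v^2) · |J| du dv = ∫_0^2 ∫_0^3 (22u^2 - 66u v + 44v^2) dv du.

Inner (v): 66u^2 - 297u + 396.
Outer (u): 374.

Therefore ∬_D (22x y) dx dy = 374.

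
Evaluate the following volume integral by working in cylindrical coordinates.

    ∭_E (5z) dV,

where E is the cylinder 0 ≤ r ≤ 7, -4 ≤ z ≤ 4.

In cylindrical coordinates, x = r cos(θ), y = r sin(θ), z = z, and dV = r dr dθ dz.

The integrand becomes 5z, so

    ∭_E (5z) dV = ∫_{0}^{2π} ∫_{0}^{7} ∫_{-4}^{4} (5z) · r dz dr dθ.

Inner (z): 0.
Middle (r from 0 to 7): 0.
Outer (θ): 0.

Therefore the triple integral equals 0.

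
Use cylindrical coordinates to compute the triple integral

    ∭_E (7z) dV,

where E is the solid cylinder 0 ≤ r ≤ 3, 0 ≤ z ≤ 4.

In cylindrical coordinates, x = r cos(θ), y = r sin(θ), z = z, and dV = r dr dθ dz.

The integrand becomes 7z, so

    ∭_E (7z) dV = ∫_{0}^{2π} ∫_{0}^{3} ∫_{0}^{4} (7z) · r dz dr dθ.

Inner (z): 56r.
Middle (r from 0 to 3): 252.
Outer (θ): 504π.

Therefore the triple integral equals 504π.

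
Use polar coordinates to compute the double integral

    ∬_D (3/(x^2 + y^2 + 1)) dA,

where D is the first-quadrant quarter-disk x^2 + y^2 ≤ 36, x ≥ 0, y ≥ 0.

The region D is 0 ≤ r ≤ 6, 0 ≤ θ ≤ π/2 in polar coordinates, where x = r cos(θ), y = r sin(θ), and dA = r dr dθ.

Under the substitution, the integrand becomes 3/(r^2 + 1), so

    ∬_D (3/(x^2 + y^2 + 1)) dA = ∫_{0}^{π/2} ∫_{0}^{6} (3/(r^2 + 1)) · r dr dθ.

Inner integral (in r): ∫_{0}^{6} (3/(r^2 + 1)) · r dr = 3log(37)/2.

Outer integral (in θ): ∫_{0}^{π/2} (3log(37)/2) dθ = 3π log(37)/4.

Therefore ∬_D (3/(x^2 + y^2 + 1)) dA = 3π log(37)/4.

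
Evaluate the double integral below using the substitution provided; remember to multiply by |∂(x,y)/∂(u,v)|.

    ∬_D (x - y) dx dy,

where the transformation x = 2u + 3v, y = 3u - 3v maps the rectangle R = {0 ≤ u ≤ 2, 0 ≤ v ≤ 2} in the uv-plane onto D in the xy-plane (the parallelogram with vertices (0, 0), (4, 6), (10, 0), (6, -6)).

Compute the Jacobian determinant of (x, y) with respect to (u, v):

    ∂(x,y)/∂(u,v) = | 2  3 | = (2)(-3) - (3)(3) = -15.
                   | 3  -3 |

Its absolute value is |J| = 15 (the area scaling factor).

Substituting x = 2u + 3v, y = 3u - 3v into the integrand,

    x - y → -u + 6v,

so the integral becomes

    ∬_R (-u + 6v) · |J| du dv = ∫_0^2 ∫_0^2 (-15u + 90v) dv du.

Inner (v): 180 - 30u.
Outer (u): 300.

Therefore ∬_D (x - y) dx dy = 300.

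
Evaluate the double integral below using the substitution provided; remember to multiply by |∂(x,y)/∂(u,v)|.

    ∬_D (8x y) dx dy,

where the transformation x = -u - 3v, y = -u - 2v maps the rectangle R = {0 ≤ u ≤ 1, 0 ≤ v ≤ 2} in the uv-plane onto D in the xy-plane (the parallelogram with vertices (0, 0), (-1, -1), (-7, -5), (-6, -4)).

Compute the Jacobian determinant of (x, y) with respect to (u, v):

    ∂(x,y)/∂(u,v) = | -1  -3 | = (-1)(-2) - (-3)(-1) = -1.
                   | -1  -2 |

Its absolute value is |J| = 1 (the area scaling factor).

Substituting x = -u - 3v, y = -u - 2v into the integrand,

    8x y → 8u^2 + 40u v + 48v^2,

so the integral becomes

    ∬_R (8u^2 + 40u v + 48v^2) · |J| du dv = ∫_0^1 ∫_0^2 (8u^2 + 40u v + 48v^2) dv du.

Inner (v): 16u^2 + 80u + 128.
Outer (u): 520/3.

Therefore ∬_D (8x y) dx dy = 520/3.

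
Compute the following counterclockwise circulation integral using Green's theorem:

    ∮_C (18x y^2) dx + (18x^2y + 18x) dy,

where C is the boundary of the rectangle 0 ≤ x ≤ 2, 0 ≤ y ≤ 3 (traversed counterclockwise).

Green's theorem converts the closed line integral into a double integral over the enclosed region D:

    ∮_C P dx + Q dy = ∬_D (∂Q/∂x - ∂P/∂y) dA.

Here P = 18x y^2, Q = 18x^2y + 18x, so

    ∂Q/∂x = 36x y + 18,    ∂P/∂y = 36x y,
    ∂Q/∂x - ∂P/∂y = 18.

D is the region 0 ≤ x ≤ 2, 0 ≤ y ≤ 3. Evaluating the double integral:

    ∬_D (18) dA = ∫_0^{2} ∫_0^{3} (18) dy dx.

Inner (y from 0 to 3): 54.
Outer (x from 0 to 2): 108.

Therefore ∮_C P dx + Q dy = 108.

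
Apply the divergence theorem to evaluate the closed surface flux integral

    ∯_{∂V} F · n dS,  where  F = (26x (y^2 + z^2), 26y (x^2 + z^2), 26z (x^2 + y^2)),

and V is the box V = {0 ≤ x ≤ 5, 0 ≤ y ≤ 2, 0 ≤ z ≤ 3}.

By the divergence theorem,

    ∯_{∂V} F · n dS = ∭_V (∇ · F) dV.

Compute the divergence:
    ∇ · F = ∂F_x/∂x + ∂F_y/∂y + ∂F_z/∂z = 26y^2 + 26z^2 + 26x^2 + 26z^2 + 26x^2 + 26y^2 = 52x^2 + 52y^2 + 52z^2.

V is a rectangular box, so dV = dx dy dz with 0 ≤ x ≤ 5, 0 ≤ y ≤ 2, 0 ≤ z ≤ 3.

Integrate (52x^2 + 52y^2 + 52z^2) over V as an iterated integral:

    ∭_V (∇·F) dV = ∫_0^{5} ∫_0^{2} ∫_0^{3} (52x^2 + 52y^2 + 52z^2) dz dy dx.

Inner (z from 0 to 3): 156x^2 + 156y^2 + 468.
Middle (y from 0 to 2): 312x^2 + 1352.
Outer (x from 0 to 5): 19760.

Therefore ∯_{∂V} F · n dS = 19760.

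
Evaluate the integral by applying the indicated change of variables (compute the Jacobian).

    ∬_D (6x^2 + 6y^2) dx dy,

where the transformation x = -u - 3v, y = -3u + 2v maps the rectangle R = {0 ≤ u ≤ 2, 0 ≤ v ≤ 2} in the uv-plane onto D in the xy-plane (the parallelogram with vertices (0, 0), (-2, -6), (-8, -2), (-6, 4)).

Compute the Jacobian determinant of (x, y) with respect to (u, v):

    ∂(x,y)/∂(u,v) = | -1  -3 | = (-1)(2) - (-3)(-3) = -11.
                   | -3  2 |

Its absolute value is |J| = 11 (the area scaling factor).

Substituting x = -u - 3v, y = -3u + 2v into the integrand,

    6x^2 + 6y^2 → 60u^2 - 36u v + 78v^2,

so the integral becomes

    ∬_R (60u^2 - 36u v + 78v^2) · |J| du dv = ∫_0^2 ∫_0^2 (660u^2 - 396u v + 858v^2) dv du.

Inner (v): 1320u^2 - 792u + 2288.
Outer (u): 6512.

Therefore ∬_D (6x^2 + 6y^2) dx dy = 6512.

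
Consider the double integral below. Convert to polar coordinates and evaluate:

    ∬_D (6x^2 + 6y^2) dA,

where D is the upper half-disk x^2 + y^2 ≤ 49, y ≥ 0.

The region D is 0 ≤ r ≤ 7, 0 ≤ θ ≤ π in polar coordinates, where x = r cos(θ), y = r sin(θ), and dA = r dr dθ.

Under the substitution, the integrand becomes 6r^2, so

    ∬_D (6x^2 + 6y^2) dA = ∫_{0}^{π} ∫_{0}^{7} (6r^2) · r dr dθ.

Inner integral (in r): ∫_{0}^{7} (6r^2) · r dr = 7203/2.

Outer integral (in θ): ∫_{0}^{π} (7203/2) dθ = 7203π/2.

Therefore ∬_D (6x^2 + 6y^2) dA = 7203π/2.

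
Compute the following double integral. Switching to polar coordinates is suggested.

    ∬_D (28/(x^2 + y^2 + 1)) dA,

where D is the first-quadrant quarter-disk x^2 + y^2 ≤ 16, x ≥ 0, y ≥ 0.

The region D is 0 ≤ r ≤ 4, 0 ≤ θ ≤ π/2 in polar coordinates, where x = r cos(θ), y = r sin(θ), and dA = r dr dθ.

Under the substitution, the integrand becomes 28/(r^2 + 1), so

    ∬_D (28/(x^2 + y^2 + 1)) dA = ∫_{0}^{π/2} ∫_{0}^{4} (28/(r^2 + 1)) · r dr dθ.

Inner integral (in r): ∫_{0}^{4} (28/(r^2 + 1)) · r dr = log(168377826559400929).

Outer integral (in θ): ∫_{0}^{π/2} (log(168377826559400929)) dθ = 7π log(17).

Therefore ∬_D (28/(x^2 + y^2 + 1)) dA = 7π log(17).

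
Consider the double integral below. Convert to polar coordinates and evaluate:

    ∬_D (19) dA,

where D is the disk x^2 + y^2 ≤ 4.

The region D is 0 ≤ r ≤ 2, 0 ≤ θ ≤ 2π in polar coordinates, where x = r cos(θ), y = r sin(θ), and dA = r dr dθ.

Under the substitution, the integrand becomes 19, so

    ∬_D (19) dA = ∫_{0}^{2π} ∫_{0}^{2} (19) · r dr dθ.

Inner integral (in r): ∫_{0}^{2} (19) · r dr = 38.

Outer integral (in θ): ∫_{0}^{2π} (38) dθ = 76π.

Therefore ∬_D (19) dA = 76π.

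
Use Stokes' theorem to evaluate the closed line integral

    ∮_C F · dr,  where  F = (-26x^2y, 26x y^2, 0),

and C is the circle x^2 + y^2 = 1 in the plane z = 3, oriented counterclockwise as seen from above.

Let S be the flat disk x^2 + y^2 ≤ 1 in the plane z = 3, with upward unit normal n̂ = ẑ. By Stokes' theorem,

    ∮_C F · dr = ∬_S (∇ × F) · n̂ dS = ∬_D (curl F)_z dA,

where D is the disk x^2 + y^2 ≤ 1.

Compute the curl of F = (-26x^2y, 26x y^2, 0):
    (∇ × F)_x = ∂F_z/∂y - ∂F_y/∂z = 0,
    (∇ × F)_y = ∂F_x/∂z - ∂F_z/∂x = 0,
    (∇ × F)_z = ∂F_y/∂x - ∂F_x/∂y = 26x^2 + 26y^2.

On z = 3, (curl F)_z = 26x^2 + 26y^2.

Convert to polar (x = r cos θ, y = r sin θ, dA = r dr dθ); the integrand becomes 26r^2, so

    ∬_D (curl F)_z dA = ∫_0^{2π} ∫_0^{1} (26r^2) · r dr dθ.

Inner (r from 0 to 1): 13/2.
Outer (θ from 0 to 2π): 13π.

Therefore ∮_C F · dr = 13π.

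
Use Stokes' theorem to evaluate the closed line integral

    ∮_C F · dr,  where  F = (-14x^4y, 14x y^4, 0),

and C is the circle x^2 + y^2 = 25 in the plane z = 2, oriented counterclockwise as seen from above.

Let S be the flat disk x^2 + y^2 ≤ 25 in the plane z = 2, with upward unit normal n̂ = ẑ. By Stokes' theorem,

    ∮_C F · dr = ∬_S (∇ × F) · n̂ dS = ∬_D (curl F)_z dA,

where D is the disk x^2 + y^2 ≤ 25.

Compute the curl of F = (-14x^4y, 14x y^4, 0):
    (∇ × F)_x = ∂F_z/∂y - ∂F_y/∂z = 0,
    (∇ × F)_y = ∂F_x/∂z - ∂F_z/∂x = 0,
    (∇ × F)_z = ∂F_y/∂x - ∂F_x/∂y = 14x^4 + 14y^4.

On z = 2, (curl F)_z = 14x^4 + 14y^4.

Convert to polar (x = r cos θ, y = r sin θ, dA = r dr dθ); the integrand becomes 14r^4(sin(θ)^4 + cos(θ)^4), so

    ∬_D (curl F)_z dA = ∫_0^{2π} ∫_0^{5} (14r^4(sin(θ)^4 + cos(θ)^4)) · r dr dθ.

Inner (r from 0 to 5): 109375sin(θ)^4/3 + 109375cos(θ)^4/3.
Outer (θ from 0 to 2π): 109375π/2.

Therefore ∮_C F · dr = 109375π/2.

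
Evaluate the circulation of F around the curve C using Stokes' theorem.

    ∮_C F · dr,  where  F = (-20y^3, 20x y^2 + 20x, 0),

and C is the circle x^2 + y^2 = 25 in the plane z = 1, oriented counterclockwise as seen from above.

Let S be the flat disk x^2 + y^2 ≤ 25 in the plane z = 1, with upward unit normal n̂ = ẑ. By Stokes' theorem,

    ∮_C F · dr = ∬_S (∇ × F) · n̂ dS = ∬_D (curl F)_z dA,

where D is the disk x^2 + y^2 ≤ 25.

Compute the curl of F = (-20y^3, 20x y^2 + 20x, 0):
    (∇ × F)_x = ∂F_z/∂y - ∂F_y/∂z = 0,
    (∇ × F)_y = ∂F_x/∂z - ∂F_z/∂x = 0,
    (∇ × F)_z = ∂F_y/∂x - ∂F_x/∂y = 80y^2 + 20.

On z = 1, (curl F)_z = 80y^2 + 20.

Convert to polar (x = r cos θ, y = r sin θ, dA = r dr dθ); the integrand becomes 80r^2sin(θ)^2 + 20, so

    ∬_D (curl F)_z dA = ∫_0^{2π} ∫_0^{5} (80r^2sin(θ)^2 + 20) · r dr dθ.

Inner (r from 0 to 5): 12500sin(θ)^2 + 250.
Outer (θ from 0 to 2π): 13000π.

Therefore ∮_C F · dr = 13000π.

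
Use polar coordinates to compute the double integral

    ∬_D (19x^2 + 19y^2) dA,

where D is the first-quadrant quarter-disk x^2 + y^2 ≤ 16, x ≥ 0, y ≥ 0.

The region D is 0 ≤ r ≤ 4, 0 ≤ θ ≤ π/2 in polar coordinates, where x = r cos(θ), y = r sin(θ), and dA = r dr dθ.

Under the substitution, the integrand becomes 19r^2, so

    ∬_D (19x^2 + 19y^2) dA = ∫_{0}^{π/2} ∫_{0}^{4} (19r^2) · r dr dθ.

Inner integral (in r): ∫_{0}^{4} (19r^2) · r dr = 1216.

Outer integral (in θ): ∫_{0}^{π/2} (1216) dθ = 608π.

Therefore ∬_D (19x^2 + 19y^2) dA = 608π.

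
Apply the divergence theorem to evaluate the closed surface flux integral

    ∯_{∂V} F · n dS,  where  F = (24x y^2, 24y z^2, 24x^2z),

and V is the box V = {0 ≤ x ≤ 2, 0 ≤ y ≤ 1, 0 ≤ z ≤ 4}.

By the divergence theorem,

    ∯_{∂V} F · n dS = ∭_V (∇ · F) dV.

Compute the divergence:
    ∇ · F = ∂F_x/∂x + ∂F_y/∂y + ∂F_z/∂z = 24y^2 + 24z^2 + 24x^2 = 24x^2 + 24y^2 + 24z^2.

V is a rectangular box, so dV = dx dy dz with 0 ≤ x ≤ 2, 0 ≤ y ≤ 1, 0 ≤ z ≤ 4.

Integrate (24x^2 + 24y^2 + 24z^2) over V as an iterated integral:

    ∭_V (∇·F) dV = ∫_0^{2} ∫_0^{1} ∫_0^{4} (24x^2 + 24y^2 + 24z^2) dz dy dx.

Inner (z from 0 to 4): 96x^2 + 96y^2 + 512.
Middle (y from 0 to 1): 96x^2 + 544.
Outer (x from 0 to 2): 1344.

Therefore ∯_{∂V} F · n dS = 1344.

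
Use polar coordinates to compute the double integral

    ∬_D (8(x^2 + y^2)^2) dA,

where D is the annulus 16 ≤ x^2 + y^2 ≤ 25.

The region D is 4 ≤ r ≤ 5, 0 ≤ θ ≤ 2π in polar coordinates, where x = r cos(θ), y = r sin(θ), and dA = r dr dθ.

Under the substitution, the integrand becomes 8r^4, so

    ∬_D (8(x^2 + y^2)^2) dA = ∫_{0}^{2π} ∫_{4}^{5} (8r^4) · r dr dθ.

Inner integral (in r): ∫_{4}^{5} (8r^4) · r dr = 15372.

Outer integral (in θ): ∫_{0}^{2π} (15372) dθ = 30744π.

Therefore ∬_D (8(x^2 + y^2)^2) dA = 30744π.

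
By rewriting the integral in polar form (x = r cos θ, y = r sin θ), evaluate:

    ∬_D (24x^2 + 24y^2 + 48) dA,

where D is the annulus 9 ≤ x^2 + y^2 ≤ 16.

The region D is 3 ≤ r ≤ 4, 0 ≤ θ ≤ 2π in polar coordinates, where x = r cos(θ), y = r sin(θ), and dA = r dr dθ.

Under the substitution, the integrand becomes 24r^2 + 48, so

    ∬_D (24x^2 + 24y^2 + 48) dA = ∫_{0}^{2π} ∫_{3}^{4} (24r^2 + 48) · r dr dθ.

Inner integral (in r): ∫_{3}^{4} (24r^2 + 48) · r dr = 1218.

Outer integral (in θ): ∫_{0}^{2π} (1218) dθ = 2436π.

Therefore ∬_D (24x^2 + 24y^2 + 48) dA = 2436π.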